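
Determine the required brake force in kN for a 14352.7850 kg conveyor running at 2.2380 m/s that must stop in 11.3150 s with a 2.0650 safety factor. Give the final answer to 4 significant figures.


F = 14352.7850 * 2.2380 / 11.3150 * 2.0650 / 1000
F = 5.862 kN


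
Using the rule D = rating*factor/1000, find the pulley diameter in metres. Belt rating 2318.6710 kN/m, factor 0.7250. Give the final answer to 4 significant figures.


D = 2318.6710 * 0.7250 / 1000
D = 1.681 m


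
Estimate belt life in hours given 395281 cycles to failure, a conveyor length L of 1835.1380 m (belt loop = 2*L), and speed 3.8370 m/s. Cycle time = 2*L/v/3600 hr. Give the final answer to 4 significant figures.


cycle_time = 2 * 1835.1380 / 3.8370 / 3600 = 0.265708 hr
life = 395281 * 0.265708 = 105000 hours


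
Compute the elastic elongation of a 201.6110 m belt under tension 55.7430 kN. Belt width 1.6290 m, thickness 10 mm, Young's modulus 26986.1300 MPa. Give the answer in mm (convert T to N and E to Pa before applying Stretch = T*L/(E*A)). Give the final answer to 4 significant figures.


A = 1.6290 * 0.01 = 0.01629 m^2
Stretch = 55.7430*1000 * 201.6110 / (26986.1300e6 * 0.01629) * 1000
Stretch = 25.56 mm


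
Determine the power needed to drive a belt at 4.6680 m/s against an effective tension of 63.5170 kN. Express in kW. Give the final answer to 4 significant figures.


P = Te * v = 63.5170 * 4.6680
P = 296.5 kW


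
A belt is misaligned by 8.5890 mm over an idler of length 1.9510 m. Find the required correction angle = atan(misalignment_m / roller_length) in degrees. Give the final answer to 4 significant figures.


misalign_m = 8.5890 / 1000 = 0.008589 m
angle = atan(0.008589 / 1.9510)
angle = 0.2522 deg


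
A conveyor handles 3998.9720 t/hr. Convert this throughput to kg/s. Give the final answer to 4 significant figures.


m_dot = 3998.9720 * 1000 / 3600
m_dot = 1111 kg/s


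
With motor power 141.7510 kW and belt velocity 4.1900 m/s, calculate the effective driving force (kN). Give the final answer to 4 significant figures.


Te = P / v = 141.7510 / 4.1900
Te = 33.83 kN


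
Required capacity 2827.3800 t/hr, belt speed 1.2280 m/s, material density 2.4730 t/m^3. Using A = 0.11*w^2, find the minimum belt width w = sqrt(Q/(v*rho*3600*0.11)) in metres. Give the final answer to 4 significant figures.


A_req = 2827.3800 / (1.2280 * 2.4730 * 3600) = 0.258618 m^2
w = sqrt(0.258618 / 0.11)
w = 1.533 m


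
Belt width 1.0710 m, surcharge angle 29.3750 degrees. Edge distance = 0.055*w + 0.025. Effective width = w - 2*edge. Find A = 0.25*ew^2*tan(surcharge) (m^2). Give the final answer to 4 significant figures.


edge = 0.055*1.0710 + 0.025 = 0.083905 m
ew = 1.0710 - 2*0.083905 = 0.90319 m
A = 0.25 * 0.90319^2 * tan(29.3750 deg)
A = 0.1148 m^2


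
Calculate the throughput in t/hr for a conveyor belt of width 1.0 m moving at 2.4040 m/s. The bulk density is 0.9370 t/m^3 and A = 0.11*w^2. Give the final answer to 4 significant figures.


A = 0.11 * 1.0^2 = 0.11 m^2
C = 0.11 * 2.4040 * 0.9370 * 3600
C = 892.0 t/hr


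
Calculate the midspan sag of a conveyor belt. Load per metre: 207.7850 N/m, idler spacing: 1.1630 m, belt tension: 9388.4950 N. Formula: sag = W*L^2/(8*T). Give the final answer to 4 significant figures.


sag = 207.7850 * 1.1630^2 / (8 * 9388.4950)
sag = 0.003742 m


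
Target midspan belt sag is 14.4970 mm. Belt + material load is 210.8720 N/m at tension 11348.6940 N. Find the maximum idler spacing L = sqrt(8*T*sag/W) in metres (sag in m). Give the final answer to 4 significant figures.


sag = 14.4970/1000 = 0.014497 m
L = sqrt(8 * 11348.6940 * 0.014497 / 210.8720)
L = 2.498 m


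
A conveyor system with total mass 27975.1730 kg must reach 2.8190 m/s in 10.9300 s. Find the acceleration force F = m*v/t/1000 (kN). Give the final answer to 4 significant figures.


F = 27975.1730 * 2.8190 / 10.9300 / 1000
F = 7.215 kN


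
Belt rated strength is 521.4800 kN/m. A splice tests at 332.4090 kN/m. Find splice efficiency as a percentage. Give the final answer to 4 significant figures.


Eff = 332.4090 / 521.4800 * 100
Eff = 63.74 %


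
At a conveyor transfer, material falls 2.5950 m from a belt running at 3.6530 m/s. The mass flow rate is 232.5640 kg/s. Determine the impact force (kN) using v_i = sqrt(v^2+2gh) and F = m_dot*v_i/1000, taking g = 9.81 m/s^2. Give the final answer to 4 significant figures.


v_i = sqrt(3.6530^2 + 2*9.81*2.5950) = 8.01613 m/s
F = 232.5640 * 8.01613 / 1000
F = 1.864 kN


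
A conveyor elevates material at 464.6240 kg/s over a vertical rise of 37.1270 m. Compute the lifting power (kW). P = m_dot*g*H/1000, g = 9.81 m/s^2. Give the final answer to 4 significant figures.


P = 464.6240 * 9.81 * 37.1270 / 1000
P = 169.2 kW


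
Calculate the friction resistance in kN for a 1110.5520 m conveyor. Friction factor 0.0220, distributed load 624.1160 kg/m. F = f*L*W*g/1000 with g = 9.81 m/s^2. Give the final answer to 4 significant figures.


F = 0.0220 * 1110.5520 * 624.1160 * 9.81 / 1000
F = 149.6 kN


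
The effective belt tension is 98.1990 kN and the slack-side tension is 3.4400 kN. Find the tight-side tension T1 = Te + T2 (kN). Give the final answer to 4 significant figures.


T1 = Te + T2 = 98.1990 + 3.4400
T1 = 101.6 kN


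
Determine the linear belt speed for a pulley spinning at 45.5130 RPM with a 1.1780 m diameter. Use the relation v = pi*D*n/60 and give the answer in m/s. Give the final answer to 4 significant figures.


v = pi * 1.1780 * 45.5130 / 60
v = 2.807 m/s


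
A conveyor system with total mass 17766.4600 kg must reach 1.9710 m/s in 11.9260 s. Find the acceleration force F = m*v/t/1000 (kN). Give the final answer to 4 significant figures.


F = 17766.4600 * 1.9710 / 11.9260 / 1000
F = 2.936 kN


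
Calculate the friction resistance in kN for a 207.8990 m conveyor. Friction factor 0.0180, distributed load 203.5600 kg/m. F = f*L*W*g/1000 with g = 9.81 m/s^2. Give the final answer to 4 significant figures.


F = 0.0180 * 207.8990 * 203.5600 * 9.81 / 1000
F = 7.473 kN


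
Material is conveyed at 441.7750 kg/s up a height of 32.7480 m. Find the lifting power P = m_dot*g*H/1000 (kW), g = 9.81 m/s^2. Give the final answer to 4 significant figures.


P = 441.7750 * 9.81 * 32.7480 / 1000
P = 141.9 kW


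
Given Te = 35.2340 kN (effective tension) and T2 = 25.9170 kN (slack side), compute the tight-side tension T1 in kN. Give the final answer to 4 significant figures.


T1 = Te + T2 = 35.2340 + 25.9170
T1 = 61.15 kN


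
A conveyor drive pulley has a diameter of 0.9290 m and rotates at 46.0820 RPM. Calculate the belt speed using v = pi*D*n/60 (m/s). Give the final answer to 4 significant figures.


v = pi * 0.9290 * 46.0820 / 60
v = 2.242 m/s


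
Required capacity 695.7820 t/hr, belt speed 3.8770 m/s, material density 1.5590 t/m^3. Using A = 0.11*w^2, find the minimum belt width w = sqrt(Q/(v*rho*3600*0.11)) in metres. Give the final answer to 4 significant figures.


A_req = 695.7820 / (3.8770 * 1.5590 * 3600) = 0.0319763 m^2
w = sqrt(0.0319763 / 0.11)
w = 0.5392 m


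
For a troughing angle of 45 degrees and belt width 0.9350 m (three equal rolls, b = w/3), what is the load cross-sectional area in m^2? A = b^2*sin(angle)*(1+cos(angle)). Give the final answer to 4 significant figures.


b = 0.9350/3 = 0.311667 m
A = 0.311667^2 * sin(45 deg) * (1 + cos(45 deg))
A = 0.1173 m^2


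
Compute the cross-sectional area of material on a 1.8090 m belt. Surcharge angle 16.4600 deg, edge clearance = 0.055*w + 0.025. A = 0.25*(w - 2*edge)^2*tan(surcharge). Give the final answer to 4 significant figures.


edge = 0.055*1.8090 + 0.025 = 0.124495 m
ew = 1.8090 - 2*0.124495 = 1.56001 m
A = 0.25 * 1.56001^2 * tan(16.4600 deg)
A = 0.1798 m^2


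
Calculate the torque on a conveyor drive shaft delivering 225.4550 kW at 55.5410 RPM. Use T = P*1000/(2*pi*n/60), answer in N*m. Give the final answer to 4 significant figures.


omega = 2*pi*55.5410/60 = 5.81624 rad/s
T = 225.4550*1000 / 5.81624
T = 38760 N*m


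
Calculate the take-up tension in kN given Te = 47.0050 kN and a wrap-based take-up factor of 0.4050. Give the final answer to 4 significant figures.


T_tu = 47.0050 * 0.4050
T_tu = 19.04 kN


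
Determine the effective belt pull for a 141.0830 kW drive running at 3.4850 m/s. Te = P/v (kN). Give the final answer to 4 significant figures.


Te = P / v = 141.0830 / 3.4850
Te = 40.48 kN


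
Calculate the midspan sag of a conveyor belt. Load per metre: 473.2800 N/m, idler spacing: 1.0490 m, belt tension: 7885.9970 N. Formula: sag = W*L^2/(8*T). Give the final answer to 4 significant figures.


sag = 473.2800 * 1.0490^2 / (8 * 7885.9970)
sag = 0.008255 m


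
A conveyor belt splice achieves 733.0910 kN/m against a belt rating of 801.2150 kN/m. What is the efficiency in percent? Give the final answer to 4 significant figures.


Eff = 733.0910 / 801.2150 * 100
Eff = 91.50 %


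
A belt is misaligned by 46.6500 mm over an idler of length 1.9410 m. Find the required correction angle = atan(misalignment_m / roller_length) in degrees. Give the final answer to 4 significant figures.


misalign_m = 46.6500 / 1000 = 0.046650 m
angle = atan(0.046650 / 1.9410)
angle = 1.377 deg


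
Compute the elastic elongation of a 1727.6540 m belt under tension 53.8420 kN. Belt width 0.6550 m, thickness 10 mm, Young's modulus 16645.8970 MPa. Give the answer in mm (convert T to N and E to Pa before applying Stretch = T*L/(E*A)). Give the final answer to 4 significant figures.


A = 0.6550 * 0.01 = 0.00655 m^2
Stretch = 53.8420*1000 * 1727.6540 / (16645.8970e6 * 0.00655) * 1000
Stretch = 853.2 mm


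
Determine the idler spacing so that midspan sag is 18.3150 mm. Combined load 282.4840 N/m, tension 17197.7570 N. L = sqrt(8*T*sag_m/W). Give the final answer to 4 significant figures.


sag = 18.3150/1000 = 0.018315 m
L = sqrt(8 * 17197.7570 * 0.018315 / 282.4840)
L = 2.987 m


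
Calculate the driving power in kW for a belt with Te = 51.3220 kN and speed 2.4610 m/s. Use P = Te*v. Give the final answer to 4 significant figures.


P = Te * v = 51.3220 * 2.4610
P = 126.3 kW


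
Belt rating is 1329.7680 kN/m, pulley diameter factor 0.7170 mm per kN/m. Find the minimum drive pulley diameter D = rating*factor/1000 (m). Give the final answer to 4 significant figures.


D = 1329.7680 * 0.7170 / 1000
D = 0.9534 m


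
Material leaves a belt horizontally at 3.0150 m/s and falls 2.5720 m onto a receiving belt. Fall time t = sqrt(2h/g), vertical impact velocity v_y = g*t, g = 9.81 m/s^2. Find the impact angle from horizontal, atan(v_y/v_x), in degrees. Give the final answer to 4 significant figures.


t = sqrt(2*2.5720/9.81) = 0.724129 s
v_y = 9.81 * 0.724129 = 7.10371 m/s
angle = atan(7.10371 / 3.0150) = 67.00 deg


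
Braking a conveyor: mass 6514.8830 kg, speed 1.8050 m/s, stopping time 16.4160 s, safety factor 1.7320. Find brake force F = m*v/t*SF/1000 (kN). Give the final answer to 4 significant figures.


F = 6514.8830 * 1.8050 / 16.4160 * 1.7320 / 1000
F = 1.241 kN


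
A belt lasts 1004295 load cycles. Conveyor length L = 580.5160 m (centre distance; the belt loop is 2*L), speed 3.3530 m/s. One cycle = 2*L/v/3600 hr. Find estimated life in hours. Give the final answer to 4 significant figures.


cycle_time = 2 * 580.5160 / 3.3530 / 3600 = 0.0961852 hr
life = 1004295 * 0.0961852 = 96600 hours


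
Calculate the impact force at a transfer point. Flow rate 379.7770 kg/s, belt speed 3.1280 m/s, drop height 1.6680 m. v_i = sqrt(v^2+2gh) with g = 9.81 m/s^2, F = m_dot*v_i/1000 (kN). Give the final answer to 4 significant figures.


v_i = sqrt(3.1280^2 + 2*9.81*1.6680) = 6.52001 m/s
F = 379.7770 * 6.52001 / 1000
F = 2.476 kN


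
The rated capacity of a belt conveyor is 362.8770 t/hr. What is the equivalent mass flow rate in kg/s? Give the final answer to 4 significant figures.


m_dot = 362.8770 * 1000 / 3600
m_dot = 100.8 kg/s


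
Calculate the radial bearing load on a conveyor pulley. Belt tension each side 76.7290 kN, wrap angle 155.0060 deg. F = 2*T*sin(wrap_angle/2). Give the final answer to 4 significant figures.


F = 2 * 76.7290 * sin(155.0060/2 deg)
F = 149.8 kN


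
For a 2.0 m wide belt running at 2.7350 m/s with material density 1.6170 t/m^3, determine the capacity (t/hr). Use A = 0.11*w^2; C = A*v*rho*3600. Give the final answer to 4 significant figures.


A = 0.11 * 2.0^2 = 0.44 m^2
C = 0.44 * 2.7350 * 1.6170 * 3600
C = 7005 t/hr


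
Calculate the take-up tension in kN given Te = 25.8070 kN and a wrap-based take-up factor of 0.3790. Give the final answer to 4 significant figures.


T_tu = 25.8070 * 0.3790
T_tu = 9.781 kN


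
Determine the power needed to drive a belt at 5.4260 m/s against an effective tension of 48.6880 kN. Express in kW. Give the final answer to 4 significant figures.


P = Te * v = 48.6880 * 5.4260
P = 264.2 kW


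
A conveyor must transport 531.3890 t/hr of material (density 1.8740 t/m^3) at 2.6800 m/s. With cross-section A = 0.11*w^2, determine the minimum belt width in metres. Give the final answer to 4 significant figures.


A_req = 531.3890 / (2.6800 * 1.8740 * 3600) = 0.0293904 m^2
w = sqrt(0.0293904 / 0.11)
w = 0.5169 m


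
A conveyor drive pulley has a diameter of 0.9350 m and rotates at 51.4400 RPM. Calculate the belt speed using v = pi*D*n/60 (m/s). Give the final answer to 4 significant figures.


v = pi * 0.9350 * 51.4400 / 60
v = 2.518 m/s


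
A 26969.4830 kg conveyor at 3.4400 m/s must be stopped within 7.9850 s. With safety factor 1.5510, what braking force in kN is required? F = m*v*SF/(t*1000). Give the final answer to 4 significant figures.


F = 26969.4830 * 3.4400 / 7.9850 * 1.5510 / 1000
F = 18.02 kN


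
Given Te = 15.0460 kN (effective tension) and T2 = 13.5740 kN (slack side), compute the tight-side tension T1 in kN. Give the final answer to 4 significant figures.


T1 = Te + T2 = 15.0460 + 13.5740
T1 = 28.62 kN


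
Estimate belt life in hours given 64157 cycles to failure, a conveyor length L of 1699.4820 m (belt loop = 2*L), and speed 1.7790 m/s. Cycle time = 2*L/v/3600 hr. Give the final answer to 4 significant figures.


cycle_time = 2 * 1699.4820 / 1.7790 / 3600 = 0.530723 hr
life = 64157 * 0.530723 = 34050 hours


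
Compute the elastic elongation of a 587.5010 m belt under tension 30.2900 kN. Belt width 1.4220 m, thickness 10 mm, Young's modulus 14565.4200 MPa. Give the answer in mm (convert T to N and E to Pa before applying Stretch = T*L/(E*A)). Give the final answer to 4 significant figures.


A = 1.4220 * 0.01 = 0.01422 m^2
Stretch = 30.2900*1000 * 587.5010 / (14565.4200e6 * 0.01422) * 1000
Stretch = 85.92 mm


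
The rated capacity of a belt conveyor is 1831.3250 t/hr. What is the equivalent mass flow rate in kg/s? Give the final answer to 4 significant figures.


m_dot = 1831.3250 * 1000 / 3600
m_dot = 508.7 kg/s


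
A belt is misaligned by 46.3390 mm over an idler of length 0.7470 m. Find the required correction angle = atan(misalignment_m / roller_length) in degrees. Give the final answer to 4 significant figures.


misalign_m = 46.3390 / 1000 = 0.046339 m
angle = atan(0.046339 / 0.7470)
angle = 3.550 deg


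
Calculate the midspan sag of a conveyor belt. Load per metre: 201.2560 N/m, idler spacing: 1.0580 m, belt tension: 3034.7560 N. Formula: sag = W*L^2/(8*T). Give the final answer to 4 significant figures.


sag = 201.2560 * 1.0580^2 / (8 * 3034.7560)
sag = 0.009279 m


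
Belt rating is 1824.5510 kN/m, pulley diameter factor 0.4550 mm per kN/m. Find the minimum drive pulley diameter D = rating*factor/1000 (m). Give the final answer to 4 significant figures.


D = 1824.5510 * 0.4550 / 1000
D = 0.8302 m


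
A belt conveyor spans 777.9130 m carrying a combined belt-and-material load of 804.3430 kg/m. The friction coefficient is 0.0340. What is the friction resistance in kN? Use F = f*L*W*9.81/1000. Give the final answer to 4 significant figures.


F = 0.0340 * 777.9130 * 804.3430 * 9.81 / 1000
F = 208.7 kN


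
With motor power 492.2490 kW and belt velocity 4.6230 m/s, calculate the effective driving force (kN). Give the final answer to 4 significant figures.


Te = P / v = 492.2490 / 4.6230
Te = 106.5 kN


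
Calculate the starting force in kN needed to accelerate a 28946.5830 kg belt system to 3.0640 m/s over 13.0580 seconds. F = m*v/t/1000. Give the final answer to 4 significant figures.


F = 28946.5830 * 3.0640 / 13.0580 / 1000
F = 6.792 kN


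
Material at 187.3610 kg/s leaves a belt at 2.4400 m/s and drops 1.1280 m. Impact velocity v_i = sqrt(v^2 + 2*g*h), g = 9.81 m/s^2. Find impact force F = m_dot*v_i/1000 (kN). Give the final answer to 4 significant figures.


v_i = sqrt(2.4400^2 + 2*9.81*1.1280) = 5.29952 m/s
F = 187.3610 * 5.29952 / 1000
F = 0.9929 kN


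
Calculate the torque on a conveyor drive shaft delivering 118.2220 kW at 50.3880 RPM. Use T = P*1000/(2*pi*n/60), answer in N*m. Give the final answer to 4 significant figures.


omega = 2*pi*50.3880/60 = 5.27662 rad/s
T = 118.2220*1000 / 5.27662
T = 22400 N*m


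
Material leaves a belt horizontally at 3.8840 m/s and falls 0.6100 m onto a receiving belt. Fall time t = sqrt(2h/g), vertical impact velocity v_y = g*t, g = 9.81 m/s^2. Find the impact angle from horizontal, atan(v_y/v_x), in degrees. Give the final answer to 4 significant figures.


t = sqrt(2*0.6100/9.81) = 0.352651 s
v_y = 9.81 * 0.352651 = 3.45951 m/s
angle = atan(3.45951 / 3.8840) = 41.69 deg


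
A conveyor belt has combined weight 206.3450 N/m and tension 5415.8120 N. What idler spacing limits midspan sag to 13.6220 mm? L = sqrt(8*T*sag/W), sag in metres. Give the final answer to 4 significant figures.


sag = 13.6220/1000 = 0.013622 m
L = sqrt(8 * 5415.8120 * 0.013622 / 206.3450)
L = 1.691 m


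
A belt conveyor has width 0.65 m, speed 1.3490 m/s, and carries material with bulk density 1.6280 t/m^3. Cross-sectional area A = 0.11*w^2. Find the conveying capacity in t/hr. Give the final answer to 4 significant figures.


A = 0.11 * 0.65^2 = 0.046475 m^2
C = 0.046475 * 1.3490 * 1.6280 * 3600
C = 367.4 t/hr


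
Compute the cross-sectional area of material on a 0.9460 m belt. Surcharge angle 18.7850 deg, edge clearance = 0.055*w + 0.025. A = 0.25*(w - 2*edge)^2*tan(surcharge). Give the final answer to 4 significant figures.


edge = 0.055*0.9460 + 0.025 = 0.07703 m
ew = 0.9460 - 2*0.07703 = 0.79194 m
A = 0.25 * 0.79194^2 * tan(18.7850 deg)
A = 0.05333 m^2


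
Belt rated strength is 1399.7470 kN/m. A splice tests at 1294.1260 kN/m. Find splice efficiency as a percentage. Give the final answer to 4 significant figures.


Eff = 1294.1260 / 1399.7470 * 100
Eff = 92.45 %


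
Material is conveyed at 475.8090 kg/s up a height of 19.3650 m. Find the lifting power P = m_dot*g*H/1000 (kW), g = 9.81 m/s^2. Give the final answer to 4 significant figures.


P = 475.8090 * 9.81 * 19.3650 / 1000
P = 90.39 kW


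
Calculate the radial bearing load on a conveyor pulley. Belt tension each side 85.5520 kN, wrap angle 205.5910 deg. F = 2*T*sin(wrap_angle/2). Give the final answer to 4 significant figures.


F = 2 * 85.5520 * sin(205.5910/2 deg)
F = 166.9 kN


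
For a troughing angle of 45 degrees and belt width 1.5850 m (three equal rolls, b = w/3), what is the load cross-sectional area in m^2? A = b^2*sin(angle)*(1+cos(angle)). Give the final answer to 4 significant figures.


b = 1.5850/3 = 0.528333 m
A = 0.528333^2 * sin(45 deg) * (1 + cos(45 deg))
A = 0.3369 m^2


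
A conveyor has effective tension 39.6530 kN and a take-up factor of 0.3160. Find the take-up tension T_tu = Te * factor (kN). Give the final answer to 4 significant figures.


T_tu = 39.6530 * 0.3160
T_tu = 12.53 kN


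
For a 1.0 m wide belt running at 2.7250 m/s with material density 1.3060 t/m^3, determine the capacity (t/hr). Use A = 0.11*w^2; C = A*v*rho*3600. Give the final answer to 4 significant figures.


A = 0.11 * 1.0^2 = 0.11 m^2
C = 0.11 * 2.7250 * 1.3060 * 3600
C = 1409 t/hr


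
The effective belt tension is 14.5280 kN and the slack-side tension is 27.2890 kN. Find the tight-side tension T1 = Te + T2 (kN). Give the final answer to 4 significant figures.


T1 = Te + T2 = 14.5280 + 27.2890
T1 = 41.82 kN


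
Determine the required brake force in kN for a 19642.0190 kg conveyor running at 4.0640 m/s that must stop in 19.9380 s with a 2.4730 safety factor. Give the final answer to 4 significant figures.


F = 19642.0190 * 4.0640 / 19.9380 * 2.4730 / 1000
F = 9.901 kN


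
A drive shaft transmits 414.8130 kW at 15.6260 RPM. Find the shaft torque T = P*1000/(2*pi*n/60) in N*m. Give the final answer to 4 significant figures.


omega = 2*pi*15.6260/60 = 1.63635 rad/s
T = 414.8130*1000 / 1.63635
T = 253500 N*m


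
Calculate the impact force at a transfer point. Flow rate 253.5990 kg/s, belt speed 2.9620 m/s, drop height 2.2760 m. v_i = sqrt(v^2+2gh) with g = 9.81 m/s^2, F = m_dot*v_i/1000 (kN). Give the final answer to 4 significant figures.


v_i = sqrt(2.9620^2 + 2*9.81*2.2760) = 7.30948 m/s
F = 253.5990 * 7.30948 / 1000
F = 1.854 kN


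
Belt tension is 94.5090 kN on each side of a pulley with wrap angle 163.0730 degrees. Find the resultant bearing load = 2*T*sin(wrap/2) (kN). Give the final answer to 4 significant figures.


F = 2 * 94.5090 * sin(163.0730/2 deg)
F = 187.0 kN


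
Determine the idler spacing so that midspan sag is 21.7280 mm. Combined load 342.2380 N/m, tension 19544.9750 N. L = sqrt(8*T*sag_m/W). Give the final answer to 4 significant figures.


sag = 21.7280/1000 = 0.021728 m
L = sqrt(8 * 19544.9750 * 0.021728 / 342.2380)
L = 3.151 m


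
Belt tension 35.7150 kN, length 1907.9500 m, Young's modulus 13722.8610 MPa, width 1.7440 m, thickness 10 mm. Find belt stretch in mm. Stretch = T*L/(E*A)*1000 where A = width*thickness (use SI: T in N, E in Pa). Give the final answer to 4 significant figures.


A = 1.7440 * 0.01 = 0.01744 m^2
Stretch = 35.7150*1000 * 1907.9500 / (13722.8610e6 * 0.01744) * 1000
Stretch = 284.7 mm


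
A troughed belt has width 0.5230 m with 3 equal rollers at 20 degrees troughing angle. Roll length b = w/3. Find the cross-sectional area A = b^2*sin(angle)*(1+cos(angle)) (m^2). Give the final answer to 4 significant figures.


b = 0.5230/3 = 0.174333 m
A = 0.174333^2 * sin(20 deg) * (1 + cos(20 deg))
A = 0.02016 m^2


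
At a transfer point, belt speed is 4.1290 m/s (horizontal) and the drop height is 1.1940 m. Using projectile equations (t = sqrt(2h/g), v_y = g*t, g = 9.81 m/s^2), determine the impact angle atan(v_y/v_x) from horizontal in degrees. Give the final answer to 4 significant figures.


t = sqrt(2*1.1940/9.81) = 0.493381 s
v_y = 9.81 * 0.493381 = 4.84007 m/s
angle = atan(4.84007 / 4.1290) = 49.53 deg


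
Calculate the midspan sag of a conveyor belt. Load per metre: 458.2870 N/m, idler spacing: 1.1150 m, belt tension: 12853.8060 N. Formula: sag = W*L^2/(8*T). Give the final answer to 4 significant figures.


sag = 458.2870 * 1.1150^2 / (8 * 12853.8060)
sag = 0.005541 m


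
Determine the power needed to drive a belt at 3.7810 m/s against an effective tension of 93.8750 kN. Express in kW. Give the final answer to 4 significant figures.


P = Te * v = 93.8750 * 3.7810
P = 354.9 kW


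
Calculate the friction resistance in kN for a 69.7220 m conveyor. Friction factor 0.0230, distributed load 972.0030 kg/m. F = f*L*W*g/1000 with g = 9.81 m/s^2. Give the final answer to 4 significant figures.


F = 0.0230 * 69.7220 * 972.0030 * 9.81 / 1000
F = 15.29 kN


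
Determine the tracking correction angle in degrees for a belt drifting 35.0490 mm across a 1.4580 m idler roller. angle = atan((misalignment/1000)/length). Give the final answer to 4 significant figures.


misalign_m = 35.0490 / 1000 = 0.035049 m
angle = atan(0.035049 / 1.4580)
angle = 1.377 deg


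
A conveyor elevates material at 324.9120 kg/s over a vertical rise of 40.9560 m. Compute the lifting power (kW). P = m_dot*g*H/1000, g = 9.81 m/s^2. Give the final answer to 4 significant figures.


P = 324.9120 * 9.81 * 40.9560 / 1000
P = 130.5 kW


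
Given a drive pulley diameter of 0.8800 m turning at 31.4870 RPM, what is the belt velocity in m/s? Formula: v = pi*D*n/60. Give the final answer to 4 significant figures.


v = pi * 0.8800 * 31.4870 / 60
v = 1.451 m/s


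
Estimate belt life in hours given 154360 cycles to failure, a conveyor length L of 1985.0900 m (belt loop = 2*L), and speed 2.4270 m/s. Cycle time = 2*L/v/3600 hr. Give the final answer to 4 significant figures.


cycle_time = 2 * 1985.0900 / 2.4270 / 3600 = 0.4544 hr
life = 154360 * 0.4544 = 70140 hours


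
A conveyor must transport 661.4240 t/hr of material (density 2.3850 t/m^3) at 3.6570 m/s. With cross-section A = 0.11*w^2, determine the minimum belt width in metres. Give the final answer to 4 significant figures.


A_req = 661.4240 / (3.6570 * 2.3850 * 3600) = 0.0210651 m^2
w = sqrt(0.0210651 / 0.11)
w = 0.4376 m


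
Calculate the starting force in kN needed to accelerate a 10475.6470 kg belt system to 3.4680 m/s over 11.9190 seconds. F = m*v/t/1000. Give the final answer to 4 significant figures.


F = 10475.6470 * 3.4680 / 11.9190 / 1000
F = 3.048 kN


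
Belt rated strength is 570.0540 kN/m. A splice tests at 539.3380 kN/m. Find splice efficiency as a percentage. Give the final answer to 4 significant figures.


Eff = 539.3380 / 570.0540 * 100
Eff = 94.61 %


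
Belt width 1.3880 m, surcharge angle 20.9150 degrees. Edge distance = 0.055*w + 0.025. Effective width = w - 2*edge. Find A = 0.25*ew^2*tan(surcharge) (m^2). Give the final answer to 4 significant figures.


edge = 0.055*1.3880 + 0.025 = 0.10134 m
ew = 1.3880 - 2*0.10134 = 1.18532 m
A = 0.25 * 1.18532^2 * tan(20.9150 deg)
A = 0.1342 m^2


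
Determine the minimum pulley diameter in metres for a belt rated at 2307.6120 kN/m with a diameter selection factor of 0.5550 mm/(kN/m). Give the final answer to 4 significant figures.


D = 2307.6120 * 0.5550 / 1000
D = 1.281 m


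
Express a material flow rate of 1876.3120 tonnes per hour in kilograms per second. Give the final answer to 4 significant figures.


m_dot = 1876.3120 * 1000 / 3600
m_dot = 521.2 kg/s


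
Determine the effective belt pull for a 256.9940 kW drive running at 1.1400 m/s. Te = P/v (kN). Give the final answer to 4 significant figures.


Te = P / v = 256.9940 / 1.1400
Te = 225.4 kN


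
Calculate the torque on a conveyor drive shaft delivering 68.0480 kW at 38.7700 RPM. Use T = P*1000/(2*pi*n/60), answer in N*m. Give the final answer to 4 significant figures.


omega = 2*pi*38.7700/60 = 4.05998 rad/s
T = 68.0480*1000 / 4.05998
T = 16760 N*m


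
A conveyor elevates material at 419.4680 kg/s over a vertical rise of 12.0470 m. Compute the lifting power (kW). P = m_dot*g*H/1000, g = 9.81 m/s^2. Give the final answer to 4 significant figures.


P = 419.4680 * 9.81 * 12.0470 / 1000
P = 49.57 kW


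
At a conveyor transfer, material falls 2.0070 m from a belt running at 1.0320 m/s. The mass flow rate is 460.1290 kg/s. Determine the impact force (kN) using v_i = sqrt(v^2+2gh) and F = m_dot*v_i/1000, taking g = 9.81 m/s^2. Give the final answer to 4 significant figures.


v_i = sqrt(1.0320^2 + 2*9.81*2.0070) = 6.35943 m/s
F = 460.1290 * 6.35943 / 1000
F = 2.926 kN


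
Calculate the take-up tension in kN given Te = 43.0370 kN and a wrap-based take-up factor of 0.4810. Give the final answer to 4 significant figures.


T_tu = 43.0370 * 0.4810
T_tu = 20.70 kN


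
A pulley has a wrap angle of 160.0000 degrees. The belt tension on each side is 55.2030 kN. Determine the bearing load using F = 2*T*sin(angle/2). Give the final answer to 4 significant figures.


F = 2 * 55.2030 * sin(160.0000/2 deg)
F = 108.7 kN


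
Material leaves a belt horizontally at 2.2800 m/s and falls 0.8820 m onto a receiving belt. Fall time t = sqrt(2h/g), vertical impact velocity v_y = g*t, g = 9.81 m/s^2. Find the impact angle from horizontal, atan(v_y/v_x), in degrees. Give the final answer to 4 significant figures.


t = sqrt(2*0.8820/9.81) = 0.424048 s
v_y = 9.81 * 0.424048 = 4.15991 m/s
angle = atan(4.15991 / 2.2800) = 61.27 deg


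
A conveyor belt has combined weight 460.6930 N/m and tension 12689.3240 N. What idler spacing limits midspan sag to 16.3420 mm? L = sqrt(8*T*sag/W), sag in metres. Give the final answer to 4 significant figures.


sag = 16.3420/1000 = 0.016342 m
L = sqrt(8 * 12689.3240 * 0.016342 / 460.6930)
L = 1.898 m


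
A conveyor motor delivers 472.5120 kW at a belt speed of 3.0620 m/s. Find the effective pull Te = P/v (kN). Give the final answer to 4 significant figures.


Te = P / v = 472.5120 / 3.0620
Te = 154.3 kN


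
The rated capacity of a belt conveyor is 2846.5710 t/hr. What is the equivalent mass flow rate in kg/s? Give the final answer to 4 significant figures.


m_dot = 2846.5710 * 1000 / 3600
m_dot = 790.7 kg/s


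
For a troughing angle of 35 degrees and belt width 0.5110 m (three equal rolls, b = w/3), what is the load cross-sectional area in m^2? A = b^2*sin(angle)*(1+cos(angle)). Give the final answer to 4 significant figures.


b = 0.5110/3 = 0.170333 m
A = 0.170333^2 * sin(35 deg) * (1 + cos(35 deg))
A = 0.03027 m^2


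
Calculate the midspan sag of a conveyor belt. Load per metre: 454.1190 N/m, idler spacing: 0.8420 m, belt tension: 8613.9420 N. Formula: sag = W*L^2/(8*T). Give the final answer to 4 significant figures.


sag = 454.1190 * 0.8420^2 / (8 * 8613.9420)
sag = 0.004672 m


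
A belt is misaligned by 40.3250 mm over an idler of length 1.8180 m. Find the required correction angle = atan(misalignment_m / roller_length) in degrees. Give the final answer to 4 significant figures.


misalign_m = 40.3250 / 1000 = 0.040325 m
angle = atan(0.040325 / 1.8180)
angle = 1.271 deg


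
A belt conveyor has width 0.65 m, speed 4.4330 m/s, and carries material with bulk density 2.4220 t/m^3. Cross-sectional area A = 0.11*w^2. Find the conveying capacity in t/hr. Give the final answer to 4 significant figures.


A = 0.11 * 0.65^2 = 0.046475 m^2
C = 0.046475 * 4.4330 * 2.4220 * 3600
C = 1796 t/hr


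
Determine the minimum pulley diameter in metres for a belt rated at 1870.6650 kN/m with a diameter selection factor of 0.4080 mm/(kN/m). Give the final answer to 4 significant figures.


D = 1870.6650 * 0.4080 / 1000
D = 0.7632 m


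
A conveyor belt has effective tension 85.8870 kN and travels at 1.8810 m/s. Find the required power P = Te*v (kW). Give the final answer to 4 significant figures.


P = Te * v = 85.8870 * 1.8810
P = 161.6 kW


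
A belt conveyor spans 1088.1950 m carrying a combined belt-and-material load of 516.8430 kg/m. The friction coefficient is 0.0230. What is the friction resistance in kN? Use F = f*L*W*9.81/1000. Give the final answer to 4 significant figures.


F = 0.0230 * 1088.1950 * 516.8430 * 9.81 / 1000
F = 126.9 kN


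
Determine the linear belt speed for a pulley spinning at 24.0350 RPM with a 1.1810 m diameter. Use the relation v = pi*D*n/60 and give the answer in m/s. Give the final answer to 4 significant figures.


v = pi * 1.1810 * 24.0350 / 60
v = 1.486 m/s


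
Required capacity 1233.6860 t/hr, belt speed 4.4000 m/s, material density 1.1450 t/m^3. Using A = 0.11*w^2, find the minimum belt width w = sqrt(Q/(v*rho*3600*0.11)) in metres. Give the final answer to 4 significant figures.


A_req = 1233.6860 / (4.4000 * 1.1450 * 3600) = 0.0680212 m^2
w = sqrt(0.0680212 / 0.11)
w = 0.7864 m


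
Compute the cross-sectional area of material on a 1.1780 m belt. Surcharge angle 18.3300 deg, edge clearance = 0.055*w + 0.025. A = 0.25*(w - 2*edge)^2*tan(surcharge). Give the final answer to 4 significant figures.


edge = 0.055*1.1780 + 0.025 = 0.08979 m
ew = 1.1780 - 2*0.08979 = 0.99842 m
A = 0.25 * 0.99842^2 * tan(18.3300 deg)
A = 0.08256 m^2


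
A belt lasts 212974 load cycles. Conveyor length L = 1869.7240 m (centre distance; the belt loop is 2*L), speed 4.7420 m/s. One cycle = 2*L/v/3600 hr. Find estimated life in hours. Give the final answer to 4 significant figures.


cycle_time = 2 * 1869.7240 / 4.7420 / 3600 = 0.21905 hr
life = 212974 * 0.21905 = 46650 hours


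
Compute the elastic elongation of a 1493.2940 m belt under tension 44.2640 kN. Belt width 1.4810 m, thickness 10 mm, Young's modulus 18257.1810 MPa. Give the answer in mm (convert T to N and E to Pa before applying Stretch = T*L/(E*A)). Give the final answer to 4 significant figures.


A = 1.4810 * 0.01 = 0.01481 m^2
Stretch = 44.2640*1000 * 1493.2940 / (18257.1810e6 * 0.01481) * 1000
Stretch = 244.5 mm


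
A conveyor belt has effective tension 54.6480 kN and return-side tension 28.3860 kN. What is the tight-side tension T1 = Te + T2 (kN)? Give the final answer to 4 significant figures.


T1 = Te + T2 = 54.6480 + 28.3860
T1 = 83.03 kN


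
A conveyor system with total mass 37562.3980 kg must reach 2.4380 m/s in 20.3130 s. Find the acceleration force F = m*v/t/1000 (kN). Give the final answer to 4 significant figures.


F = 37562.3980 * 2.4380 / 20.3130 / 1000
F = 4.508 kN


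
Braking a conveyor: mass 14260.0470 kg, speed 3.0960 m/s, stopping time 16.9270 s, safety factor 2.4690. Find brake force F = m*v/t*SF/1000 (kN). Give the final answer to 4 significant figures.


F = 14260.0470 * 3.0960 / 16.9270 * 2.4690 / 1000
F = 6.440 kN


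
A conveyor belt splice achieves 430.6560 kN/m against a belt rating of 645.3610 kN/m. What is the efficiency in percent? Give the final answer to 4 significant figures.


Eff = 430.6560 / 645.3610 * 100
Eff = 66.73 %


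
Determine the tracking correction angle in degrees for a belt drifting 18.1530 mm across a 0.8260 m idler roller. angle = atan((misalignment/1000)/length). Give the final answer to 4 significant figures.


misalign_m = 18.1530 / 1000 = 0.018153 m
angle = atan(0.018153 / 0.8260)
angle = 1.259 deg


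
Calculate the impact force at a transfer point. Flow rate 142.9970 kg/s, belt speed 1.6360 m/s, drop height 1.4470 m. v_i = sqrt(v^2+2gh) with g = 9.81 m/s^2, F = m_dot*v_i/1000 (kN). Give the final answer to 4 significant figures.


v_i = sqrt(1.6360^2 + 2*9.81*1.4470) = 5.57375 m/s
F = 142.9970 * 5.57375 / 1000
F = 0.7970 kN


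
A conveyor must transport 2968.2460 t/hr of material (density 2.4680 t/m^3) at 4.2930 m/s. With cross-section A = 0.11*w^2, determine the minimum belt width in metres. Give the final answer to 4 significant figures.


A_req = 2968.2460 / (4.2930 * 2.4680 * 3600) = 0.07782 m^2
w = sqrt(0.07782 / 0.11)
w = 0.8411 m


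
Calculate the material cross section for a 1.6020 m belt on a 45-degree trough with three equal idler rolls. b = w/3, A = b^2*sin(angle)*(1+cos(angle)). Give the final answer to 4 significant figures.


b = 1.6020/3 = 0.534 m
A = 0.534^2 * sin(45 deg) * (1 + cos(45 deg))
A = 0.3442 m^2


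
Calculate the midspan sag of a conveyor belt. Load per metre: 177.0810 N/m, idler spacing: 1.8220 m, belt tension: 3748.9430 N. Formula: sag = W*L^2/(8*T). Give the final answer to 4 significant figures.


sag = 177.0810 * 1.8220^2 / (8 * 3748.9430)
sag = 0.01960 m


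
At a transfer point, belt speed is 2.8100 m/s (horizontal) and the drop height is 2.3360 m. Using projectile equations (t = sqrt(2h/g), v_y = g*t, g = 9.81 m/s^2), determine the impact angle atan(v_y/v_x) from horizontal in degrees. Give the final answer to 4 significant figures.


t = sqrt(2*2.3360/9.81) = 0.690108 s
v_y = 9.81 * 0.690108 = 6.76996 m/s
angle = atan(6.76996 / 2.8100) = 67.46 deg


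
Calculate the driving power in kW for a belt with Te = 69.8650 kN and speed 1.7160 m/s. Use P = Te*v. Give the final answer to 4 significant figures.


P = Te * v = 69.8650 * 1.7160
P = 119.9 kW


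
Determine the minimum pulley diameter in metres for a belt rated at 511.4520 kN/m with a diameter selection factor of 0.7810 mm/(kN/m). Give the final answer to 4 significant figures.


D = 511.4520 * 0.7810 / 1000
D = 0.3994 m


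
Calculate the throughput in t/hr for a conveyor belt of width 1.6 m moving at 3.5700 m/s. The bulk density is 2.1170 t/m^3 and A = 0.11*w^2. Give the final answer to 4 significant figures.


A = 0.11 * 1.6^2 = 0.2816 m^2
C = 0.2816 * 3.5700 * 2.1170 * 3600
C = 7662 t/hr


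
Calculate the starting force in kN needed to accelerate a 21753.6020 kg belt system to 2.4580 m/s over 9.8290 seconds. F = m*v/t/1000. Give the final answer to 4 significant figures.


F = 21753.6020 * 2.4580 / 9.8290 / 1000
F = 5.440 kN


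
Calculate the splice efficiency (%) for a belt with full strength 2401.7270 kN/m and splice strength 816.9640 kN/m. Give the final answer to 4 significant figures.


Eff = 816.9640 / 2401.7270 * 100
Eff = 34.02 %


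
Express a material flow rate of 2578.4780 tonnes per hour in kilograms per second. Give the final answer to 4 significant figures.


m_dot = 2578.4780 * 1000 / 3600
m_dot = 716.2 kg/s


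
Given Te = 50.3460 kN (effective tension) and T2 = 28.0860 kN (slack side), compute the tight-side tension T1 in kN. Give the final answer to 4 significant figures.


T1 = Te + T2 = 50.3460 + 28.0860
T1 = 78.43 kN


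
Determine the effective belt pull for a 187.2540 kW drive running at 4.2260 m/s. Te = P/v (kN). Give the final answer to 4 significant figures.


Te = P / v = 187.2540 / 4.2260
Te = 44.31 kN


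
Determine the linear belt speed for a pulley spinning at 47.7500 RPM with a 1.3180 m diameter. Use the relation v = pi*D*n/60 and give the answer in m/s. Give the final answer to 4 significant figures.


v = pi * 1.3180 * 47.7500 / 60
v = 3.295 m/s


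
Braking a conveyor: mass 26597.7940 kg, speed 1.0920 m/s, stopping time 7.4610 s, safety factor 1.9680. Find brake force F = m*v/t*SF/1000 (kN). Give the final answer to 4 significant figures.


F = 26597.7940 * 1.0920 / 7.4610 * 1.9680 / 1000
F = 7.661 kN


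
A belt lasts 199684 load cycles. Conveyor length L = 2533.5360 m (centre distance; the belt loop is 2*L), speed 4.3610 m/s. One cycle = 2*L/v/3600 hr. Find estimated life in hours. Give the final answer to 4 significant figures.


cycle_time = 2 * 2533.5360 / 4.3610 / 3600 = 0.322752 hr
life = 199684 * 0.322752 = 64450 hours


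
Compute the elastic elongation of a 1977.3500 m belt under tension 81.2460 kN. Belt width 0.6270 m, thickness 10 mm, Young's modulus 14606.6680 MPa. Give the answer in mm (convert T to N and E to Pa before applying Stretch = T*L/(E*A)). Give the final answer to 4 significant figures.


A = 0.6270 * 0.01 = 0.00627 m^2
Stretch = 81.2460*1000 * 1977.3500 / (14606.6680e6 * 0.00627) * 1000
Stretch = 1754 mm


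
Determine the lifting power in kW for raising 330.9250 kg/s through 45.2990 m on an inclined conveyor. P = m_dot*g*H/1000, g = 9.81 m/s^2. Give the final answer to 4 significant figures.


P = 330.9250 * 9.81 * 45.2990 / 1000
P = 147.1 kW


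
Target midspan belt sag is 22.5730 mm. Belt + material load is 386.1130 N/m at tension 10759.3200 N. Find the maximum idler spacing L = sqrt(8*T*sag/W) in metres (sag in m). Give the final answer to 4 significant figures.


sag = 22.5730/1000 = 0.022573 m
L = sqrt(8 * 10759.3200 * 0.022573 / 386.1130)
L = 2.243 m


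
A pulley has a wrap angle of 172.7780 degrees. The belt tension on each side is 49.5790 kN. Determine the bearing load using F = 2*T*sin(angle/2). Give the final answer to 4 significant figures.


F = 2 * 49.5790 * sin(172.7780/2 deg)
F = 98.96 kN


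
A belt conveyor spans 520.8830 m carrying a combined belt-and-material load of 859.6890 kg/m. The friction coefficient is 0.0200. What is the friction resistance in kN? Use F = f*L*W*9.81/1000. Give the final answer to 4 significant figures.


F = 0.0200 * 520.8830 * 859.6890 * 9.81 / 1000
F = 87.86 kN
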